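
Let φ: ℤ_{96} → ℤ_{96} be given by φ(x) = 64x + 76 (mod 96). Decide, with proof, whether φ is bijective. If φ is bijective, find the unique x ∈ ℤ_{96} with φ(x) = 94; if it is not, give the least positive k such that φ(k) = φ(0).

3

By definition, φ is injective if φ(u) = φ(v) implies u = v.
We have gcd(64, 96) = 32 > 1. Taking u = 0 and v = 3: φ(0) = 76 and φ(3) = 64·3 + 76 = 268 ≡ 76 (mod 96).
So φ(0) = φ(3) while 0 ≠ 3, thus φ is not injective, hence not bijective.
Since φ is not bijective, we find the least positive k with φ(k) = φ(0): this means 64k ≡ 0 (mod 96), i.e. 96 ∣ 64k. Since gcd(64, 96) = 32, dividing through by 32 this holds exactly when 3 ∣ 2k, and as gcd(2, 3) = 1, exactly when 3 ∣ k.
The smallest positive such k is 3.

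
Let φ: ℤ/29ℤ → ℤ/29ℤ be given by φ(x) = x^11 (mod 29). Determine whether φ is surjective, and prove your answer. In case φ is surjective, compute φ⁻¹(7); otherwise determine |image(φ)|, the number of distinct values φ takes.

20

Since 29 is prime, the nonzero elements of ℤ/29ℤ form a cyclic group of order 28.
As gcd(11, 28) = 1, raising to the 11th power is a bijection on this group: if a^11 ≡ b^11 then (ab^{−1})^11 = 1, and the only element of order dividing gcd(11, 28) = 1 is 1, so a = b.
With φ(0) = 0 this makes φ injective on all of ℤ/29ℤ, hence bijective (finite equal-size domain and codomain). In particular φ is surjective.
Since φ is surjective, we find the preimage of 7. The inverse of x ↦ x^11 on (ℤ/29ℤ)^× is x ↦ x^23, because 11·23 = 253 = 9·28 + 1 ≡ 1 (mod 28) and x^{28} = 1 for x ≠ 0 (Fermat). So φ⁻¹(7) = 7^23 mod 29.
Repeated squaring mod 29: 7^1 ≡ 7, 7^2 ≡ 7² = 49 ≡ 20, 7^4 ≡ 20² = 400 ≡ 23, 7^8 ≡ 23² = 529 ≡ 7, 7^16 ≡ 7² = 49 ≡ 20. Since 23 = 16 + 4 + 2 + 1, 7^23 ≡ 20·23·20·7: 20·23 = 460 ≡ 25, then 25·20 = 500 ≡ 7, then 7·7 = 49 ≡ 20. So 7^23 ≡ 20 (mod 29).
Hence φ⁻¹(7) = 20.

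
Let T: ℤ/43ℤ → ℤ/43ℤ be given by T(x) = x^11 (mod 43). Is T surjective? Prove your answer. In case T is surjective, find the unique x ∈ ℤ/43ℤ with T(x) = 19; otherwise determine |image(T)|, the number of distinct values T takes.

Since 43 is prime, the nonzero elements of ℤ/43ℤ form a cyclic group of order 42.
As gcd(11, 42) = 1, raising to the 11th power is a bijection on this group: if u^11 ≡ v^11 then (uv^{−1})^11 = 1, and the only element of order dividing gcd(11, 42) = 1 is 1, so u = v.
With T(0) = 0 this makes T injective on all of ℤ/43ℤ, hence bijective (finite equal-size domain and codomain). In particular T is surjective.
Since T is surjective, we find the preimage of 19. The inverse of x ↦ x^11 on (ℤ/43ℤ)^× is x ↦ x^23, because 11·23 = 253 = 6·42 + 1 ≡ 1 (mod 42) and x^{42} = 1 for x ≠ 0 (Fermat). So T⁻¹(19) = 19^23 mod 43.
Repeated squaring mod 43: 19^1 ≡ 19, 19^2 ≡ 19² = 361 ≡ 17, 19^4 ≡ 17² = 289 ≡ 31, 19^8 ≡ 31² = 961 ≡ 15, 19^16 ≡ 15² = 225 ≡ 10. Since 23 = 16 + 4 + 2 + 1, 19^23 ≡ 10·31·17·19: 10·31 = 310 ≡ 9, then 9·17 = 153 ≡ 24, then 24·19 = 456 ≡ 26. So 19^23 ≡ 26 (mod 43).
Hence T⁻¹(19) = 26.

26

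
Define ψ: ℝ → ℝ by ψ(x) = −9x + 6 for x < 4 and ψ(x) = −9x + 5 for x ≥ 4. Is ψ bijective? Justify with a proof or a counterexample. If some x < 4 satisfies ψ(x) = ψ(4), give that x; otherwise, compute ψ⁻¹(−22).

Both pieces are strictly decreasing (slopes −9 and −9), so each is injective on its own interval.
The left piece maps (−∞, 4) onto (−30, ∞); the right piece maps [4, ∞) onto (−∞, −31].
The images leave a gap (−30 has no preimage), so ψ is not surjective, hence not bijective.
Because the two images are disjoint, no x < 4 has ψ(x) = ψ(4), so we compute ψ⁻¹(−22): −22 lies in (−30, ∞), so solve −9x + 6 = −22: x = (−22 − 6)/(−9) = 28/9.

28/9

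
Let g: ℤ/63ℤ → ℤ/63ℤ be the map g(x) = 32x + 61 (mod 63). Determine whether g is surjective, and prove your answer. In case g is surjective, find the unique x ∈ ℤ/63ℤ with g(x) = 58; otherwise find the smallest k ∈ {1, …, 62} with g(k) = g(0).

57

Recall: g is surjective if every y in the codomain equals g(x) for some x in the domain.
Since gcd(32, 63) = 1, 32 is invertible modulo 63. Euclid's algorithm: 63 = 1·32 + 31, 32 = 1·31 + 1; back-substituting gives 1 = 2·32 − 1·63, so 32⁻¹ ≡ 2 (mod 63).
For any y ∈ ℤ/63ℤ, x = 2(y − 61) mod 63 satisfies g(x) = 32·2(y − 61) + 61 ≡ y (since 32·2 ≡ 1 mod 63). So every y has a preimage.
Therefore g is surjective.
Since g is surjective, we find g⁻¹(58): we need 32x ≡ 58 − 61 ≡ 60 (mod 63). Using 32⁻¹ = 2: x ≡ 2·60 = 120 = 1·63 + 57, so x = 57.
Check: g(57) = 32·57 + 61 = 1885 = 29·63 + 58 ≡ 58 (mod 63).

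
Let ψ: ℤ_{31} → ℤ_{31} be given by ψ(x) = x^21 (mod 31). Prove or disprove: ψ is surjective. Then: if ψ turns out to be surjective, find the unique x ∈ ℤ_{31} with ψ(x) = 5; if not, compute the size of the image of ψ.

ψ(1) = 1^21 = 1.
ψ(5): Repeated squaring mod 31: 5^1 ≡ 5, 5^2 ≡ 5² = 25, 5^4 ≡ 25² = 625 ≡ 5, 5^8 ≡ 5² = 25, 5^16 ≡ 25² = 625 ≡ 5. Since 21 = 16 + 4 + 1, 5^21 ≡ 5·5·5: 5·5 = 25, then 25·5 = 125 ≡ 1. So 5^21 ≡ 1 (mod 31).
So ψ(1) = ψ(5) = 1 while 1 ≠ 5, therefore ψ is not injective.
A non-injective map from the 31-element set ℤ_{31} to itself takes at most 30 distinct values, so it cannot be surjective. Therefore ψ is not surjective.
Since ψ is not surjective, we determine |image(ψ)|. Computing x^21 mod 31 for each x (by repeated squaring, reducing mod 31 at every step), the values ψ(0), ψ(1), …, ψ(30) are: 0, 1, 2, 15, 4, 1, 30, 4, 8, 8, 2, 27, 29, 15, 8, 15, 16, 23, 16, 2, 4, 29, 23, 23, 27, 1, 30, 27, 16, 29, 30.
The distinct values are {0, 1, 2, 4, 8, 15, 16, 23, 27, 29, 30}; there are 11 of them.

11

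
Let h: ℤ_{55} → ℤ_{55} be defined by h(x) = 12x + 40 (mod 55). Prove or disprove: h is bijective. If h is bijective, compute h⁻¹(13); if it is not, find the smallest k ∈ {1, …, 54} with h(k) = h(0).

Recall that injectivity means: for all x_1, x_2 in the domain, h(x_1) = h(x_2) implies x_1 = x_2.
Suppose h(x_1) = h(x_2) in ℤ_{55}. Then 12x_1 + 40 ≡ 12x_2 + 40 (mod 55), thus 12(x_1 − x_2) ≡ 0 (mod 55).
Since gcd(12, 55) = 1, 12 is invertible modulo 55, thus x_1 − x_2 ≡ 0 (mod 55), i.e. x_1 = x_2.
We now compute 12⁻¹ mod 55 explicitly. Euclid's algorithm: 55 = 4·12 + 7, 12 = 1·7 + 5, 7 = 1·5 + 2, 5 = 2·2 + 1; back-substituting gives 1 = 23·12 − 5·55, so 12⁻¹ ≡ 23 (mod 55).
For any y ∈ ℤ_{55}, x = 23(y − 40) mod 55 satisfies h(x) = 12·23(y − 40) + 40 ≡ y (since 12·23 ≡ 1 mod 55). So every y has a preimage.
Thus h is bijective.
Since h is bijective, we compute h⁻¹(13): solve 12x + 40 ≡ 13 (mod 55), i.e. 12x ≡ 28 (mod 55).
Multiplying by 12⁻¹ = 23 gives x ≡ 23·28 = 644 = 11·55 + 39 ≡ 39 (mod 55).
Check: h(39) = 12·39 + 40 = 508 = 9·55 + 13 ≡ 13 (mod 55).

39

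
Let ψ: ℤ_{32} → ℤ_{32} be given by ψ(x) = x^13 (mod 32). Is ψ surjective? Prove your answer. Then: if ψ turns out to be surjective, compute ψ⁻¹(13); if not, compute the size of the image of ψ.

ψ(0) = 0^13 = 0.
ψ(2): Repeated squaring mod 32: 2^1 ≡ 2, 2^2 ≡ 2² = 4, 2^4 ≡ 4² = 16, 2^8 ≡ 16² = 256 ≡ 0. Since 13 = 8 + 4 + 1, 2^13 ≡ 0·16·2: 0·16 = 0, then 0·2 = 0. So 2^13 ≡ 0 (mod 32).
So ψ(0) = ψ(2) = 0 while 0 ≠ 2, thus ψ is not injective.
A non-injective map from the 32-element set ℤ_{32} to itself takes at most 31 distinct values, so it cannot be surjective. Therefore ψ is not surjective.
Since ψ is not surjective, we determine |image(ψ)|. Computing x^13 mod 32 for each x (by repeated squaring, reducing mod 32 at every step), the values ψ(0), ψ(1), …, ψ(31) are: 0, 1, 0, 19, 0, 21, 0, 7, 0, 9, 0, 27, 0, 29, 0, 15, 0, 17, 0, 3, 0, 5, 0, 23, 0, 25, 0, 11, 0, 13, 0, 31.
The distinct values are {0, 1, 3, 5, 7, 9, 11, 13, 15, 17, 19, 21, 23, 25, 27, 29, 31}; there are 17 of them.

17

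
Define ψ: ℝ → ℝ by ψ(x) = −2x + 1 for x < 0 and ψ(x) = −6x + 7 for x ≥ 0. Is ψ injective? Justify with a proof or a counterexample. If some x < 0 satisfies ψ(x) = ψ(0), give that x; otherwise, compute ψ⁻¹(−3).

-3

Both pieces are strictly decreasing (slopes −2 and −6), so each is injective on its own interval.
The left piece maps (−∞, 0) onto (1, ∞); the right piece maps [0, ∞) onto (−∞, 7].
These images overlap. In particular ψ(0) = 7 (right piece), and solving −2x + 1 = 7 on the left piece gives x = −3 < 0.
So ψ(−3) = ψ(0) with −3 ≠ 0, and ψ is not injective. This x = −3 is the requested value below 0.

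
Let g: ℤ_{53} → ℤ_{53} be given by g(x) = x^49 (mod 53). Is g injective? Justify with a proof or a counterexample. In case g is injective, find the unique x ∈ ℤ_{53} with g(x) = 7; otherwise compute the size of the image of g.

37

Since 53 is prime, the nonzero elements of ℤ_{53} form a cyclic group of order 52.
As gcd(49, 52) = 1, raising to the 49th power is a bijection on this group: if a^49 ≡ b^49 then (ab^{−1})^49 = 1, and the only element of order dividing gcd(49, 52) = 1 is 1, so a = b.
With g(0) = 0 this makes g injective on all of ℤ_{53}, hence bijective (finite equal-size domain and codomain). In particular g is injective.
Since g is injective, we find the preimage of 7. The inverse of x ↦ x^49 on (ℤ_{53})^× is x ↦ x^17, because 49·17 = 833 = 16·52 + 1 ≡ 1 (mod 52) and x^{52} = 1 for x ≠ 0 (Fermat). So g⁻¹(7) = 7^17 mod 53.
Repeated squaring mod 53: 7^1 ≡ 7, 7^2 ≡ 7² = 49, 7^4 ≡ 49² = 2401 ≡ 16, 7^8 ≡ 16² = 256 ≡ 44, 7^16 ≡ 44² = 1936 ≡ 28. Since 17 = 16 + 1, 7^17 ≡ 28·7: 28·7 = 196 ≡ 37. So 7^17 ≡ 37 (mod 53).
Hence g⁻¹(7) = 37.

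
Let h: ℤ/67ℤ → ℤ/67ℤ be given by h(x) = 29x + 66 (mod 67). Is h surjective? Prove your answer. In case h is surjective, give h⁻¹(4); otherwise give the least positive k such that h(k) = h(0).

Since gcd(29, 67) = 1, 29 is invertible modulo 67. Euclid's algorithm: 67 = 2·29 + 9, 29 = 3·9 + 2, 9 = 4·2 + 1; back-substituting gives 1 = 37·29 − 16·67, so 29⁻¹ ≡ 37 (mod 67).
Then y ↦ 37(y − 66) is a two-sided inverse to h, so every y ∈ ℤ/67ℤ has a preimage.
Hence h is surjective.
Since h is surjective, we find h⁻¹(4): we need 29x ≡ 4 − 66 ≡ 5 (mod 67). Using 29⁻¹ = 37: x ≡ 37·5 = 185 = 2·67 + 51, so x = 51.
Check: h(51) = 29·51 + 66 = 1545 = 23·67 + 4 ≡ 4 (mod 67).

51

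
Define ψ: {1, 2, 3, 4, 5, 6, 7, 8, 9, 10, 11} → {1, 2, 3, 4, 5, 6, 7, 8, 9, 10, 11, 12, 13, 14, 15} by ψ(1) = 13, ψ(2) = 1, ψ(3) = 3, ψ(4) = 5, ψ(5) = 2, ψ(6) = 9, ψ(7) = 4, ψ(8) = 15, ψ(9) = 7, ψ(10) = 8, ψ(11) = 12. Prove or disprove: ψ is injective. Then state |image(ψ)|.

11

The values ψ(1), …, ψ(11) are 13, 1, 3, 5, 2, 9, 4, 15, 7, 8, 12 — all distinct.
So ψ(x_1) = ψ(x_2) only when x_1 = x_2, and ψ is injective.
The image of ψ is {1, 2, 3, 4, 5, 7, 8, 9, 12, 13, 15}, which has 11 elements.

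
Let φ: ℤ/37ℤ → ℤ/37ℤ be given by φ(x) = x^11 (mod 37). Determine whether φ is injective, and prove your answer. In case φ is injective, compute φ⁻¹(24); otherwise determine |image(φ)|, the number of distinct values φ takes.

Since 37 is prime, the nonzero elements of ℤ/37ℤ form a cyclic group of order 36.
As gcd(11, 36) = 1, raising to the 11th power is a bijection on this group: if a^11 ≡ b^11 then (ab^{−1})^11 = 1, and the only element of order dividing gcd(11, 36) = 1 is 1, so a = b.
With φ(0) = 0 this makes φ injective on all of ℤ/37ℤ, hence bijective (finite equal-size domain and codomain). In particular φ is injective.
Since φ is injective, we find the preimage of 24. The inverse of x ↦ x^11 on (ℤ/37ℤ)^× is x ↦ x^23, because 11·23 = 253 = 7·36 + 1 ≡ 1 (mod 36) and x^{36} = 1 for x ≠ 0 (Fermat). So φ⁻¹(24) = 24^23 mod 37.
Repeated squaring mod 37: 24^1 ≡ 24, 24^2 ≡ 24² = 576 ≡ 21, 24^4 ≡ 21² = 441 ≡ 34, 24^8 ≡ 34² = 1156 ≡ 9, 24^16 ≡ 9² = 81 ≡ 7. Since 23 = 16 + 4 + 2 + 1, 24^23 ≡ 7·34·21·24: 7·34 = 238 ≡ 16, then 16·21 = 336 ≡ 3, then 3·24 = 72 ≡ 35. So 24^23 ≡ 35 (mod 37).
Hence φ⁻¹(24) = 35.

35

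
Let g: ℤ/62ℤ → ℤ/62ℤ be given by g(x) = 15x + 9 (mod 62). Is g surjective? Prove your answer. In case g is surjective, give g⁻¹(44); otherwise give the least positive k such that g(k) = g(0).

Since gcd(15, 62) = 1, 15 is invertible modulo 62. Euclid's algorithm: 62 = 4·15 + 2, 15 = 7·2 + 1; back-substituting gives 1 = 29·15 − 7·62, so 15⁻¹ ≡ 29 (mod 62).
For any y ∈ ℤ/62ℤ, x = 29(y − 9) mod 62 satisfies g(x) = 15·29(y − 9) + 9 ≡ y (since 15·29 ≡ 1 mod 62). So every y has a preimage.
Therefore g is surjective.
Since g is surjective, we compute g⁻¹(44): solve 15x + 9 ≡ 44 (mod 62), i.e. 15x ≡ 35 (mod 62).
Multiplying by 15⁻¹ = 29 gives x ≡ 29·35 = 1015 = 16·62 + 23 ≡ 23 (mod 62).
Check: g(23) = 15·23 + 9 = 354 = 5·62 + 44 ≡ 44 (mod 62).

23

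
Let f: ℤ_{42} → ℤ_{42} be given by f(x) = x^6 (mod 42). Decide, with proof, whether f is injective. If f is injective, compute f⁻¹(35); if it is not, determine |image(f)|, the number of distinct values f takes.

8

f(2): Repeated squaring mod 42: 2^1 ≡ 2, 2^2 ≡ 2² = 4, 2^4 ≡ 4² = 16. Since 6 = 4 + 2, 2^6 ≡ 16·4: 16·4 = 64 ≡ 22. So 2^6 ≡ 22 (mod 42).
f(4): Repeated squaring mod 42: 4^1 ≡ 4, 4^2 ≡ 4² = 16, 4^4 ≡ 16² = 256 ≡ 4. Since 6 = 4 + 2, 4^6 ≡ 4·16: 4·16 = 64 ≡ 22. So 4^6 ≡ 22 (mod 42).
So f(2) = f(4) = 22 while 2 ≠ 4, thus f is not injective.
Since f is not injective, we determine |image(f)|. Computing x^6 mod 42 for each x (by repeated squaring, reducing mod 42 at every step), the values f(0), f(1), …, f(41) are: 0, 1, 22, 15, 22, 1, 36, 7, 22, 15, 22, 1, 36, 1, 28, 15, 22, 1, 36, 1, 22, 21, 22, 1, 36, 1, 22, 15, 28, 1, 36, 1, 22, 15, 22, 7, 36, 1, 22, 15, 22, 1.
The distinct values are {0, 1, 7, 15, 21, 22, 28, 36}; there are 8 of them.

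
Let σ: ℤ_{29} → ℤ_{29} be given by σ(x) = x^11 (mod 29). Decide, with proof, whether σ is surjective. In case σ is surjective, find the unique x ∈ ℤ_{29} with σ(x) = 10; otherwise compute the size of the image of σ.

Since 29 is prime, the nonzero elements of ℤ_{29} form a cyclic group of order 28.
As gcd(11, 28) = 1, raising to the 11th power is a bijection on this group: if x_1^11 ≡ x_2^11 then (x_1x_2^{−1})^11 = 1, and the only element of order dividing gcd(11, 28) = 1 is 1, so x_1 = x_2.
With σ(0) = 0 this makes σ injective on all of ℤ_{29}, hence bijective (finite equal-size domain and codomain). In particular σ is surjective.
Since σ is surjective, we find the preimage of 10. The inverse of x ↦ x^11 on (ℤ_{29})^× is x ↦ x^23, because 11·23 = 253 = 9·28 + 1 ≡ 1 (mod 28) and x^{28} = 1 for x ≠ 0 (Fermat). So σ⁻¹(10) = 10^23 mod 29.
Repeated squaring mod 29: 10^1 ≡ 10, 10^2 ≡ 10² = 100 ≡ 13, 10^4 ≡ 13² = 169 ≡ 24, 10^8 ≡ 24² = 576 ≡ 25, 10^16 ≡ 25² = 625 ≡ 16. Since 23 = 16 + 4 + 2 + 1, 10^23 ≡ 16·24·13·10: 16·24 = 384 ≡ 7, then 7·13 = 91 ≡ 4, then 4·10 = 40 ≡ 11. So 10^23 ≡ 11 (mod 29).
Hence σ⁻¹(10) = 11.

11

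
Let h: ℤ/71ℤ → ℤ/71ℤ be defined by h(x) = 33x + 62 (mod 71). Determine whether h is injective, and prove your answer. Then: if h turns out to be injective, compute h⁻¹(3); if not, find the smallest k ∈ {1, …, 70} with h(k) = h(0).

52

Recall that h is injective if h(u) = h(v) implies u = v.
Suppose h(u) = h(v) in ℤ/71ℤ. Then 33u + 62 ≡ 33v + 62 (mod 71), thus 33(u − v) ≡ 0 (mod 71).
Since gcd(33, 71) = 1, 33 is invertible modulo 71, so u − v ≡ 0 (mod 71), i.e. u = v.
Hence h is injective.
We now compute 33⁻¹ mod 71 explicitly. Euclid's algorithm: 71 = 2·33 + 5, 33 = 6·5 + 3, 5 = 1·3 + 2, 3 = 1·2 + 1; back-substituting gives 1 = 28·33 − 13·71, so 33⁻¹ ≡ 28 (mod 71).
Since h is injective, we find h⁻¹(3): we need 33x ≡ 3 − 62 ≡ 12 (mod 71). Using 33⁻¹ = 28: x ≡ 28·12 = 336 = 4·71 + 52, so x = 52.
Check: h(52) = 33·52 + 62 = 1778 = 25·71 + 3 ≡ 3 (mod 71).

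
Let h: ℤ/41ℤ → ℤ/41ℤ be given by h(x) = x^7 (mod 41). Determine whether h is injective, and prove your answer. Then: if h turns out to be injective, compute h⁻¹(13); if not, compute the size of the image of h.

17

Since 41 is prime, the nonzero elements of ℤ/41ℤ form a cyclic group of order 40.
As gcd(7, 40) = 1, raising to the 7th power is a bijection on this group: if s^7 ≡ t^7 then (st^{−1})^7 = 1, and the only element of order dividing gcd(7, 40) = 1 is 1, so s = t.
With h(0) = 0 this makes h injective on all of ℤ/41ℤ, hence bijective (finite equal-size domain and codomain). In particular h is injective.
Since h is injective, we find the preimage of 13. The inverse of x ↦ x^7 on (ℤ/41ℤ)^× is x ↦ x^23, because 7·23 = 161 = 4·40 + 1 ≡ 1 (mod 40) and x^{40} = 1 for x ≠ 0 (Fermat). So h⁻¹(13) = 13^23 mod 41.
Repeated squaring mod 41: 13^1 ≡ 13, 13^2 ≡ 13² = 169 ≡ 5, 13^4 ≡ 5² = 25, 13^8 ≡ 25² = 625 ≡ 10, 13^16 ≡ 10² = 100 ≡ 18. Since 23 = 16 + 4 + 2 + 1, 13^23 ≡ 18·25·5·13: 18·25 = 450 ≡ 40, then 40·5 = 200 ≡ 36, then 36·13 = 468 ≡ 17. So 13^23 ≡ 17 (mod 41).
Hence h⁻¹(13) = 17.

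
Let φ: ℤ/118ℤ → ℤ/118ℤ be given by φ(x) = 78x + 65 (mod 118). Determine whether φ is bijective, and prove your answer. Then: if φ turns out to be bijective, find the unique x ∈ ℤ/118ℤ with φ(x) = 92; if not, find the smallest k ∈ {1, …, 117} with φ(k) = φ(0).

We have gcd(78, 118) = 2 > 1. Taking x_1 = 0 and x_2 = 59: φ(0) = 65 and φ(59) = 78·59 + 65 = 4667 ≡ 65 (mod 118).
So φ(0) = φ(59) while 0 ≠ 59, therefore φ is not injective, hence not bijective.
Since φ is not bijective, we find the least positive k with φ(k) = φ(0): this means 78k ≡ 0 (mod 118), i.e. 118 ∣ 78k. Since gcd(78, 118) = 2, dividing through by 2 this holds exactly when 59 ∣ 39k, and as gcd(39, 59) = 1, exactly when 59 ∣ k.
The smallest positive such k is 59.

59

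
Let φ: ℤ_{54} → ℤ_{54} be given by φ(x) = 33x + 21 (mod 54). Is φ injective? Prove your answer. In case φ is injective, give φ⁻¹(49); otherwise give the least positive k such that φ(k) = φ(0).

We have gcd(33, 54) = 3 > 1. Taking u = 0 and v = 18: φ(0) = 21 and φ(18) = 33·18 + 21 = 615 ≡ 21 (mod 54).
So φ(0) = φ(18) while 0 ≠ 18, so φ is not injective.
Since φ is not injective, we find the least positive k with φ(k) = φ(0): this means 33k ≡ 0 (mod 54), i.e. 54 ∣ 33k. Since gcd(33, 54) = 3, dividing through by 3 this holds exactly when 18 ∣ 11k, and as gcd(11, 18) = 1, exactly when 18 ∣ k.
The smallest positive such k is 18.

18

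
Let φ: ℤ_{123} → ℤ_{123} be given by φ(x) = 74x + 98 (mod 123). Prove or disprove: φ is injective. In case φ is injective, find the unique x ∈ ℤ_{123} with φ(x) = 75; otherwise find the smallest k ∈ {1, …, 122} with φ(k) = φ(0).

8

If φ(a) = φ(b), then 74a ≡ 74b (mod 123). Because gcd(74, 123) = 1, we may cancel 74 to get a ≡ b (mod 123).
Thus φ is injective.
We now compute 74⁻¹ mod 123 explicitly. Euclid's algorithm: 123 = 1·74 + 49, 74 = 1·49 + 25, 49 = 1·25 + 24, 25 = 1·24 + 1; back-substituting gives 1 = 5·74 − 3·123, so 74⁻¹ ≡ 5 (mod 123).
Since φ is injective, we find φ⁻¹(75): we need 74x ≡ 75 − 98 ≡ 100 (mod 123). Using 74⁻¹ = 5: x ≡ 5·100 = 500 = 4·123 + 8, so x = 8.
Check: φ(8) = 74·8 + 98 = 690 = 5·123 + 75 ≡ 75 (mod 123).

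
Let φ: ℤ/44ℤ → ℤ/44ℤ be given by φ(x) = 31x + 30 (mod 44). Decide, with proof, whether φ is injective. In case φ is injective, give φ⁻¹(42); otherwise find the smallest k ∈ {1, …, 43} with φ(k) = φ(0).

16

Suppose φ(a) = φ(b) in ℤ/44ℤ. Then 31a + 30 ≡ 31b + 30 (mod 44), thus 31(a − b) ≡ 0 (mod 44).
Since gcd(31, 44) = 1, 31 is invertible modulo 44, hence a − b ≡ 0 (mod 44), i.e. a = b.
Thus φ is injective.
We now compute 31⁻¹ mod 44 explicitly. Euclid's algorithm: 44 = 1·31 + 13, 31 = 2·13 + 5, 13 = 2·5 + 3, 5 = 1·3 + 2, 3 = 1·2 + 1; back-substituting gives 1 = 27·31 − 19·44, so 31⁻¹ ≡ 27 (mod 44).
Since φ is injective, we compute φ⁻¹(42): solve 31x + 30 ≡ 42 (mod 44), i.e. 31x ≡ 12 (mod 44).
Multiplying by 31⁻¹ = 27 gives x ≡ 27·12 = 324 = 7·44 + 16 ≡ 16 (mod 44).
Check: φ(16) = 31·16 + 30 = 526 = 11·44 + 42 ≡ 42 (mod 44).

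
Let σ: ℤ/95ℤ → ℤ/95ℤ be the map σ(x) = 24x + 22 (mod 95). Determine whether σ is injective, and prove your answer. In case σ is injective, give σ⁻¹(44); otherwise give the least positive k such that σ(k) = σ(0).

88

Recall that σ is injective if σ(x_1) = σ(x_2) implies x_1 = x_2.
If σ(x_1) = σ(x_2), then 24x_1 ≡ 24x_2 (mod 95). Because gcd(24, 95) = 1, we may cancel 24 to get x_1 ≡ x_2 (mod 95).
Therefore σ is injective.
We now compute 24⁻¹ mod 95 explicitly. Euclid's algorithm: 95 = 3·24 + 23, 24 = 1·23 + 1; back-substituting gives 1 = 4·24 − 1·95, so 24⁻¹ ≡ 4 (mod 95).
Since σ is injective, we compute σ⁻¹(44): solve 24x + 22 ≡ 44 (mod 95), i.e. 24x ≡ 22 (mod 95).
Multiplying by 24⁻¹ = 4 gives x ≡ 4·22 = 88 ≡ 88 (mod 95).
Check: σ(88) = 24·88 + 22 = 2134 = 22·95 + 44 ≡ 44 (mod 95).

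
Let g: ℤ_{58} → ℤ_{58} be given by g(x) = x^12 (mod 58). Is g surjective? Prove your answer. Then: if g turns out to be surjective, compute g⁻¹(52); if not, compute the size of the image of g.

g(3): Repeated squaring mod 58: 3^1 ≡ 3, 3^2 ≡ 3² = 9, 3^4 ≡ 9² = 81 ≡ 23, 3^8 ≡ 23² = 529 ≡ 7. Since 12 = 8 + 4, 3^12 ≡ 7·23: 7·23 = 161 ≡ 45. So 3^12 ≡ 45 (mod 58).
g(7): Repeated squaring mod 58: 7^1 ≡ 7, 7^2 ≡ 7² = 49, 7^4 ≡ 49² = 2401 ≡ 23, 7^8 ≡ 23² = 529 ≡ 7. Since 12 = 8 + 4, 7^12 ≡ 7·23: 7·23 = 161 ≡ 45. So 7^12 ≡ 45 (mod 58).
So g(3) = g(7) = 45 while 3 ≠ 7, therefore g is not injective.
A non-injective map from the 58-element set ℤ_{58} to itself takes at most 57 distinct values, so it cannot be surjective. Therefore g is not surjective.
Since g is not surjective, we determine |image(g)|. Computing x^12 mod 58 for each x (by repeated squaring, reducing mod 58 at every step), the values g(0), g(1), …, g(57) are: 0, 1, 36, 45, 20, 7, 54, 45, 24, 53, 20, 23, 30, 23, 54, 25, 52, 1, 52, 49, 24, 53, 16, 25, 36, 49, 16, 7, 30, 29, 30, 7, 16, 49, 36, 25, 16, 53, 24, 49, 52, 1, 52, 25, 54, 23, 30, 23, 20, 53, 24, 45, 54, 7, 20, 45, 36, 1.
The distinct values are {0, 1, 7, 16, 20, 23, 24, 25, 29, 30, 36, 45, 49, 52, 53, 54}; there are 16 of them.

16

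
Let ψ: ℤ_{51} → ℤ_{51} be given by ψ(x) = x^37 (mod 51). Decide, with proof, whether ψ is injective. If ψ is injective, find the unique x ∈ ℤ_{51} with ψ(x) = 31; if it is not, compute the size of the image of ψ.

Computing x^37 mod 51 for each x (by repeated squaring, reducing mod 51 at every step), the values ψ(0), ψ(1), …, ψ(50) are: 0, 1, 32, 39, 4, 14, 24, 28, 26, 42, 40, 44, 3, 13, 29, 36, 16, 17, 18, 49, 5, 21, 31, 41, 45, 43, 8, 6, 10, 20, 30, 46, 2, 33, 34, 35, 15, 22, 38, 48, 7, 11, 9, 25, 23, 27, 37, 47, 12, 19, 50.
Every element of ℤ_{51} appears exactly once in this list, so ψ is a bijection, and in particular injective.
Since ψ is injective, we read off the preimage of 31 from the same table: ψ(22) = 31, so ψ⁻¹(31) = 22.

22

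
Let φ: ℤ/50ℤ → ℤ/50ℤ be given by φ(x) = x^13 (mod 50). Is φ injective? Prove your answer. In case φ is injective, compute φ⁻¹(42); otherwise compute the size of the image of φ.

φ(0) = 0^13 = 0.
φ(10): Repeated squaring mod 50: 10^1 ≡ 10, 10^2 ≡ 10² = 100 ≡ 0, 10^4 ≡ 0² = 0, 10^8 ≡ 0² = 0. Since 13 = 8 + 4 + 1, 10^13 ≡ 0·0·10: 0·0 = 0, then 0·10 = 0. So 10^13 ≡ 0 (mod 50).
So φ(0) = φ(10) = 0 while 0 ≠ 10, thus φ is not injective.
Since φ is not injective, we determine |image(φ)|. Computing x^13 mod 50 for each x (by repeated squaring, reducing mod 50 at every step), the values φ(0), φ(1), …, φ(49) are: 0, 1, 42, 23, 14, 25, 16, 7, 38, 29, 0, 31, 22, 3, 44, 25, 46, 37, 18, 9, 0, 11, 2, 33, 24, 25, 26, 17, 48, 39, 0, 41, 32, 13, 4, 25, 6, 47, 28, 19, 0, 21, 12, 43, 34, 25, 36, 27, 8, 49.
The distinct values are {0, 1, 2, 3, 4, 6, 7, 8, 9, 11, 12, 13, 14, 16, 17, 18, 19, 21, 22, 23, 24, 25, 26, 27, 28, 29, 31, 32, 33, 34, 36, 37, 38, 39, 41, 42, 43, 44, 46, 47, 48, 49}; there are 42 of them.

42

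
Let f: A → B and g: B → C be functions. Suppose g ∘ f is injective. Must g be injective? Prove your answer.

No. Take A = {1, 2}, B = {1, 2, 3, 4}, C = {1, 2, 3, 4}, f(a) = a for each a ∈ A, and g(b) = 3 if b ∈ {3, 4} else g(b) = b.
Then g ∘ f = f is injective (A ⊂ B and f is the inclusion), but g(3) = g(4) = 3 with 3 ≠ 4, so g is not injective.

not injective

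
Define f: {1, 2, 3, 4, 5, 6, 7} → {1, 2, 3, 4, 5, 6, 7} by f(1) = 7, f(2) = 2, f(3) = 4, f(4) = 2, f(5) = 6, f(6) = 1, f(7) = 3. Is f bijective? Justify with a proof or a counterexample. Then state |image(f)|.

6

f(2) = 2 = f(4) with 2 ≠ 4, so f is not injective, hence not bijective.
The image of f is {1, 2, 3, 4, 6, 7}, which has 6 elements.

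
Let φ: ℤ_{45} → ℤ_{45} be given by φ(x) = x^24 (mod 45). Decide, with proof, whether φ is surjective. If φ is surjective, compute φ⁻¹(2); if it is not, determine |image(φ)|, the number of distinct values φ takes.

φ(1) = 1^24 = 1.
φ(2): Repeated squaring mod 45: 2^1 ≡ 2, 2^2 ≡ 2² = 4, 2^4 ≡ 4² = 16, 2^8 ≡ 16² = 256 ≡ 31, 2^16 ≡ 31² = 961 ≡ 16. Since 24 = 16 + 8, 2^24 ≡ 16·31: 16·31 = 496 ≡ 1. So 2^24 ≡ 1 (mod 45).
So φ(1) = φ(2) = 1 while 1 ≠ 2, hence φ is not injective.
A non-injective map from the 45-element set ℤ_{45} to itself takes at most 44 distinct values, so it cannot be surjective. So φ is not surjective.
Since φ is not surjective, we determine |image(φ)|. Computing x^24 mod 45 for each x (by repeated squaring, reducing mod 45 at every step), the values φ(0), φ(1), …, φ(44) are: 0, 1, 1, 36, 1, 10, 36, 1, 1, 36, 10, 1, 36, 1, 1, 0, 1, 1, 36, 1, 10, 36, 1, 1, 36, 10, 1, 36, 1, 1, 0, 1, 1, 36, 1, 10, 36, 1, 1, 36, 10, 1, 36, 1, 1.
The distinct values are {0, 1, 10, 36}; there are 4 of them.

4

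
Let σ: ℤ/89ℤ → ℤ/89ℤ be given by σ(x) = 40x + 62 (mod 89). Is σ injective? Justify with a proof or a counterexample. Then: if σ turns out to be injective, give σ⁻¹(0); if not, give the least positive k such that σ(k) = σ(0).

83

Suppose σ(a) = σ(b) in ℤ/89ℤ. Then 40a + 62 ≡ 40b + 62 (mod 89), therefore 40(a − b) ≡ 0 (mod 89).
Since gcd(40, 89) = 1, 40 is invertible modulo 89, hence a − b ≡ 0 (mod 89), i.e. a = b.
Thus σ is injective.
We now compute 40⁻¹ mod 89 explicitly. Euclid's algorithm: 89 = 2·40 + 9, 40 = 4·9 + 4, 9 = 2·4 + 1; back-substituting gives 1 = 69·40 − 31·89, so 40⁻¹ ≡ 69 (mod 89).
Since σ is injective, we compute σ⁻¹(0): solve 40x + 62 ≡ 0 (mod 89), i.e. 40x ≡ 27 (mod 89).
Multiplying by 40⁻¹ = 69 gives x ≡ 69·27 = 1863 = 20·89 + 83 ≡ 83 (mod 89).
Check: σ(83) = 40·83 + 62 = 3382 = 38·89 + 0 ≡ 0 (mod 89).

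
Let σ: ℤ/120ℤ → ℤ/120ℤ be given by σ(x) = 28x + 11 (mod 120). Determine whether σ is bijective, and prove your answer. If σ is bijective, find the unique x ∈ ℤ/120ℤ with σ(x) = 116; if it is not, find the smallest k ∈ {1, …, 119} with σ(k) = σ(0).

We have gcd(28, 120) = 4 > 1. Taking s = 0 and t = 30: σ(0) = 11 and σ(30) = 28·30 + 11 = 851 ≡ 11 (mod 120).
So σ(0) = σ(30) while 0 ≠ 30, hence σ is not injective, hence not bijective.
Since σ is not bijective, we find the least positive k with σ(k) = σ(0): this means 28k ≡ 0 (mod 120), i.e. 120 ∣ 28k. Since gcd(28, 120) = 4, dividing through by 4 this holds exactly when 30 ∣ 7k, and as gcd(7, 30) = 1, exactly when 30 ∣ k.
The smallest positive such k is 30.

30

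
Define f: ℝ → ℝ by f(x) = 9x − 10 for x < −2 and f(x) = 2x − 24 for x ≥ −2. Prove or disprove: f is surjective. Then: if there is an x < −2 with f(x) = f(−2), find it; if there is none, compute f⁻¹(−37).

-3

Both pieces are strictly increasing (slopes 9 and 2), so each is injective on its own interval.
The left piece maps (−∞, −2) onto (−∞, −28); the right piece maps [−2, ∞) onto [−28, ∞).
These images together cover ℝ, so f is surjective.
Because the two images are disjoint, no x < −2 has f(x) = f(−2), so we compute f⁻¹(−37): −37 lies in (−∞, −28), so solve 9x − 10 = −37: x = (−37 + 10)/9 = −3.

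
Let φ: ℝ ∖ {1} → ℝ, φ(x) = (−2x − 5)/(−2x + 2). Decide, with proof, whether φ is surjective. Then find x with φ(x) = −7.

If φ(x) = 1, cross-multiplying gives −2(−2x − 5) = −2(−2x + 2), which simplifies to 10 = −4 — false.  So 1 has no preimage and φ is not surjective.
Solving φ(x) = −7: cross-multiplying gives −2x − 5 = −7(−2x + 2), which rearranges to −16x = −9, so x = 9/16.

9/16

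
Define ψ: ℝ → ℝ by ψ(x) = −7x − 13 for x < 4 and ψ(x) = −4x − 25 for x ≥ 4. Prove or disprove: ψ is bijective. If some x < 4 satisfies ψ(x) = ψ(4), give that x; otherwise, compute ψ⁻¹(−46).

21/4

Both pieces are strictly decreasing (slopes −7 and −4), so each is injective on its own interval.
The left piece maps (−∞, 4) onto (−41, ∞); the right piece maps [4, ∞) onto (−∞, −41].
Since −41 = −41, the images partition ℝ: ψ is injective and surjective, hence bijective.
Because the two images are disjoint, no x < 4 has ψ(x) = ψ(4), so we compute ψ⁻¹(−46): −46 lies in (−∞, −41], so solve −4x − 25 = −46: x = (−46 + 25)/(−4) = 21/4.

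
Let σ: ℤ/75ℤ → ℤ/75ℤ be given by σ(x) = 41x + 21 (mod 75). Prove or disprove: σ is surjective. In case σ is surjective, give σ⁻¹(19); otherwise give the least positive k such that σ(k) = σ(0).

Since gcd(41, 75) = 1, 41 is invertible modulo 75. Euclid's algorithm: 75 = 1·41 + 34, 41 = 1·34 + 7, 34 = 4·7 + 6, 7 = 1·6 + 1; back-substituting gives 1 = 11·41 − 6·75, so 41⁻¹ ≡ 11 (mod 75).
Then y ↦ 11(y − 21) is a two-sided inverse to σ, so every y ∈ ℤ/75ℤ has a preimage.
Hence σ is surjective.
Since σ is surjective, we find σ⁻¹(19): we need 41x ≡ 19 − 21 ≡ 73 (mod 75). Using 41⁻¹ = 11: x ≡ 11·73 = 803 = 10·75 + 53, so x = 53.
Check: σ(53) = 41·53 + 21 = 2194 = 29·75 + 19 ≡ 19 (mod 75).

53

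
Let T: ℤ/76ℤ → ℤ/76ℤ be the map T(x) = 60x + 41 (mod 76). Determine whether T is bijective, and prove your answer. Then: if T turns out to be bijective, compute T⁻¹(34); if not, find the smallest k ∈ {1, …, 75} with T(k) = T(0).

By definition, injectivity means: for all x_1, x_2 in the domain, T(x_1) = T(x_2) implies x_1 = x_2.
We have gcd(60, 76) = 4 > 1. Taking x_1 = 0 and x_2 = 19: T(0) = 41 and T(19) = 60·19 + 41 = 1181 ≡ 41 (mod 76).
So T(0) = T(19) while 0 ≠ 19, therefore T is not injective, hence not bijective.
Since T is not bijective, we find the least positive k with T(k) = T(0): this means 60k ≡ 0 (mod 76), i.e. 76 ∣ 60k. Since gcd(60, 76) = 4, dividing through by 4 this holds exactly when 19 ∣ 15k, and as gcd(15, 19) = 1, exactly when 19 ∣ k.
The smallest positive such k is 19.

19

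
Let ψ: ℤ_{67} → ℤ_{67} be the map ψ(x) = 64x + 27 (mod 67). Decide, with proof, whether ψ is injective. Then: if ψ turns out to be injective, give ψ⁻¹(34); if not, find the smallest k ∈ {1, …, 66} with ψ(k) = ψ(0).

20

By definition, ψ is injective if ψ(u) = ψ(v) implies u = v.
If ψ(u) = ψ(v), then 64u ≡ 64v (mod 67). Because gcd(64, 67) = 1, we may cancel 64 to get u ≡ v (mod 67).
Thus ψ is injective.
We now compute 64⁻¹ mod 67 explicitly. Euclid's algorithm: 67 = 1·64 + 3, 64 = 21·3 + 1; back-substituting gives 1 = 22·64 − 21·67, so 64⁻¹ ≡ 22 (mod 67).
Since ψ is injective, we find ψ⁻¹(34): we need 64x ≡ 34 − 27 ≡ 7 (mod 67). Using 64⁻¹ = 22: x ≡ 22·7 = 154 = 2·67 + 20, so x = 20.
Check: ψ(20) = 64·20 + 27 = 1307 = 19·67 + 34 ≡ 34 (mod 67).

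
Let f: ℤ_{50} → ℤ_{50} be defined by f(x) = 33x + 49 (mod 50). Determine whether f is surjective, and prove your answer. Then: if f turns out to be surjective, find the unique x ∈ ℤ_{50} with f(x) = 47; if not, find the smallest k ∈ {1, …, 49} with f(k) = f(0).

6

Since gcd(33, 50) = 1, 33 is invertible modulo 50. Euclid's algorithm: 50 = 1·33 + 17, 33 = 1·17 + 16, 17 = 1·16 + 1; back-substituting gives 1 = 47·33 − 31·50, so 33⁻¹ ≡ 47 (mod 50).
Then y ↦ 47(y − 49) is a two-sided inverse to f, so every y ∈ ℤ_{50} has a preimage.
Therefore f is surjective.
Since f is surjective, we find f⁻¹(47): we need 33x ≡ 47 − 49 ≡ 48 (mod 50). Using 33⁻¹ = 47: x ≡ 47·48 = 2256 = 45·50 + 6, so x = 6.
Check: f(6) = 33·6 + 49 = 247 = 4·50 + 47 ≡ 47 (mod 50).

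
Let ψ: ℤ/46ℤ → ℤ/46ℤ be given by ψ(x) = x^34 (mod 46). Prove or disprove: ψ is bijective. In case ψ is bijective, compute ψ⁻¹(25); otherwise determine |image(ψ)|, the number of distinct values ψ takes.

24

ψ(22): Repeated squaring mod 46: 22^1 ≡ 22, 22^2 ≡ 22² = 484 ≡ 24, 22^4 ≡ 24² = 576 ≡ 24, 22^8 ≡ 24² = 576 ≡ 24, 22^16 ≡ 24² = 576 ≡ 24, 22^32 ≡ 24² = 576 ≡ 24. Since 34 = 32 + 2, 22^34 ≡ 24·24: 24·24 = 576 ≡ 24. So 22^34 ≡ 24 (mod 46).
ψ(24): Repeated squaring mod 46: 24^1 ≡ 24, 24^2 ≡ 24² = 576 ≡ 24, 24^4 ≡ 24² = 576 ≡ 24, 24^8 ≡ 24² = 576 ≡ 24, 24^16 ≡ 24² = 576 ≡ 24, 24^32 ≡ 24² = 576 ≡ 24. Since 34 = 32 + 2, 24^34 ≡ 24·24: 24·24 = 576 ≡ 24. So 24^34 ≡ 24 (mod 46).
So ψ(22) = ψ(24) = 24 while 22 ≠ 24, thus ψ is not injective, hence not bijective.
Since ψ is not bijective, we determine |image(ψ)|. Computing x^34 mod 46 for each x (by repeated squaring, reducing mod 46 at every step), the values ψ(0), ψ(1), …, ψ(45) are: 0, 1, 2, 3, 4, 41, 6, 39, 8, 9, 36, 35, 12, 13, 32, 31, 16, 29, 18, 27, 26, 25, 24, 23, 24, 25, 26, 27, 18, 29, 16, 31, 32, 13, 12, 35, 36, 9, 8, 39, 6, 41, 4, 3, 2, 1.
The distinct values are {0, 1, 2, 3, 4, 6, 8, 9, 12, 13, 16, 18, 23, 24, 25, 26, 27, 29, 31, 32, 35, 36, 39, 41}; there are 24 of them.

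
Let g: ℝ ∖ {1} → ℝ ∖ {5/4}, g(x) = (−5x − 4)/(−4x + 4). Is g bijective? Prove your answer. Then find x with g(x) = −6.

Suppose g(s) = g(t). Cross-multiplying: (−5s − 4)(−4t + 4) = (−5t − 4)(−4s + 4).
Expanding both sides and cancelling the symmetric terms leaves −36·(s − t) = 0. Since −36 ≠ 0, s = t. Hence g is injective.
For any y ≠ 5/4, solving y(−4x + 4) = −5x − 4 for x gives a well-defined x ≠ 1. So g is surjective.
Therefore g is bijective.
Solving g(x) = −6: cross-multiplying gives −5x − 4 = −6(−4x + 4), which rearranges to −29x = −20, so x = 20/29.

20/29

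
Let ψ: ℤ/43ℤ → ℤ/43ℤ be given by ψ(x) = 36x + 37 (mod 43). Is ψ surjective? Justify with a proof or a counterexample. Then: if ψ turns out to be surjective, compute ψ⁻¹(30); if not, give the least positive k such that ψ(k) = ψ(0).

By definition, surjectivity means every element of the codomain has a preimage under ψ.
Since gcd(36, 43) = 1, 36 is invertible modulo 43. Euclid's algorithm: 43 = 1·36 + 7, 36 = 5·7 + 1; back-substituting gives 1 = 6·36 − 5·43, so 36⁻¹ ≡ 6 (mod 43).
Then y ↦ 6(y − 37) is a two-sided inverse to ψ, so every y ∈ ℤ/43ℤ has a preimage.
Therefore ψ is surjective.
Since ψ is surjective, we find ψ⁻¹(30): we need 36x ≡ 30 − 37 ≡ 36 (mod 43). Using 36⁻¹ = 6: x ≡ 6·36 = 216 = 5·43 + 1, so x = 1.
Check: ψ(1) = 36·1 + 37 = 73 = 1·43 + 30 ≡ 30 (mod 43).

1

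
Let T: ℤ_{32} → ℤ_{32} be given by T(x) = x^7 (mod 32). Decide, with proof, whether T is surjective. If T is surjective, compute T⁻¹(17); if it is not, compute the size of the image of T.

17

T(0) = 0^7 = 0.
T(2): Repeated squaring mod 32: 2^1 ≡ 2, 2^2 ≡ 2² = 4, 2^4 ≡ 4² = 16. Since 7 = 4 + 2 + 1, 2^7 ≡ 16·4·2: 16·4 = 64 ≡ 0, then 0·2 = 0. So 2^7 ≡ 0 (mod 32).
So T(0) = T(2) = 0 while 0 ≠ 2, so T is not injective.
A non-injective map from the 32-element set ℤ_{32} to itself takes at most 31 distinct values, so it cannot be surjective. Hence T is not surjective.
Since T is not surjective, we determine |image(T)|. Computing x^7 mod 32 for each x (by repeated squaring, reducing mod 32 at every step), the values T(0), T(1), …, T(31) are: 0, 1, 0, 11, 0, 13, 0, 23, 0, 25, 0, 3, 0, 5, 0, 15, 0, 17, 0, 27, 0, 29, 0, 7, 0, 9, 0, 19, 0, 21, 0, 31.
The distinct values are {0, 1, 3, 5, 7, 9, 11, 13, 15, 17, 19, 21, 23, 25, 27, 29, 31}; there are 17 of them.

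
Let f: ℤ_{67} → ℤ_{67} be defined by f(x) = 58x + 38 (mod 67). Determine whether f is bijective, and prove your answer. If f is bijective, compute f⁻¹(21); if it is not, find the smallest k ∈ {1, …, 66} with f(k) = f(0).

Suppose f(x_1) = f(x_2) in ℤ_{67}. Then 58x_1 + 38 ≡ 58x_2 + 38 (mod 67), hence 58(x_1 − x_2) ≡ 0 (mod 67).
Since gcd(58, 67) = 1, 58 is invertible modulo 67, therefore x_1 − x_2 ≡ 0 (mod 67), i.e. x_1 = x_2.
We now compute 58⁻¹ mod 67 explicitly. Euclid's algorithm: 67 = 1·58 + 9, 58 = 6·9 + 4, 9 = 2·4 + 1; back-substituting gives 1 = 52·58 − 45·67, so 58⁻¹ ≡ 52 (mod 67).
Then y ↦ 52(y − 38) is a two-sided inverse to f, so every y ∈ ℤ_{67} has a preimage.
Hence f is bijective.
Since f is bijective, we compute f⁻¹(21): solve 58x + 38 ≡ 21 (mod 67), i.e. 58x ≡ 50 (mod 67).
Multiplying by 58⁻¹ = 52 gives x ≡ 52·50 = 2600 = 38·67 + 54 ≡ 54 (mod 67).
Check: f(54) = 58·54 + 38 = 3170 = 47·67 + 21 ≡ 21 (mod 67).

54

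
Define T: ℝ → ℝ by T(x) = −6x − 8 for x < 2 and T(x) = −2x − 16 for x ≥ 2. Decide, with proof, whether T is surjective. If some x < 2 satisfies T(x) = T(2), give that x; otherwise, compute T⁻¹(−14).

1

Both pieces are strictly decreasing (slopes −6 and −2), so each is injective on its own interval.
The left piece maps (−∞, 2) onto (−20, ∞); the right piece maps [2, ∞) onto (−∞, −20].
These images together cover ℝ, so T is surjective.
Because the two images are disjoint, no x < 2 has T(x) = T(2), so we compute T⁻¹(−14): −14 lies in (−20, ∞), so solve −6x − 8 = −14: x = (−14 + 8)/(−6) = 1.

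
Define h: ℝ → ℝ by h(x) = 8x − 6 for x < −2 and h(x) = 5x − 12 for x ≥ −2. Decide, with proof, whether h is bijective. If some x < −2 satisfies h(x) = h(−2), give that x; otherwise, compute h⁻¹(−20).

Both pieces are strictly increasing (slopes 8 and 5), so each is injective on its own interval.
The left piece maps (−∞, −2) onto (−∞, −22); the right piece maps [−2, ∞) onto [−22, ∞).
Since −22 = −22, the images partition ℝ: h is injective and surjective, hence bijective.
Because the two images are disjoint, no x < −2 has h(x) = h(−2), so we compute h⁻¹(−20): −20 lies in [−22, ∞), so solve 5x − 12 = −20: x = (−20 + 12)/5 = −8/5.

-8/5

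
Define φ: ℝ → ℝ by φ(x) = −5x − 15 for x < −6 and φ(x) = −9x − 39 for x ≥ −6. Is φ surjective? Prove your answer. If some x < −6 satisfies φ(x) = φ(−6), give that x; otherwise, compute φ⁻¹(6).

Both pieces are strictly decreasing (slopes −5 and −9), so each is injective on its own interval.
The left piece maps (−∞, −6) onto (15, ∞); the right piece maps [−6, ∞) onto (−∞, 15].
These images together cover ℝ, so φ is surjective.
Because the two images are disjoint, no x < −6 has φ(x) = φ(−6), so we compute φ⁻¹(6): 6 lies in (−∞, 15], so solve −9x − 39 = 6: x = (6 + 39)/(−9) = −5.

-5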